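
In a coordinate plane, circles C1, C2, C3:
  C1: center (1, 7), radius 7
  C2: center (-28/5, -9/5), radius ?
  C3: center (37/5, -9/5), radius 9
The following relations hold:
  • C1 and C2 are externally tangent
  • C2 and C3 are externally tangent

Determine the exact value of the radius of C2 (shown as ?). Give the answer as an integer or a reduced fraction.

1. [ext C1·C2]  r_C2² + 14r_C2 − 72 = 0  ⇒  r_C2 = 4 (r>0 drops 1)
2. [ext C2·C3]  r_C2² + 18r_C2 − 88 = 0  ⇒  r_C2 = 4 (r>0 drops 1)

4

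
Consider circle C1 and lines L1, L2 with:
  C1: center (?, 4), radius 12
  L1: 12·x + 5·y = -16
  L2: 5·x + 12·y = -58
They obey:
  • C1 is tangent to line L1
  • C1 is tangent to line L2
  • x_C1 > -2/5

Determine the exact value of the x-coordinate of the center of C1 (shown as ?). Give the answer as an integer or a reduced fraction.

10

1. [C1‖L1]  x_C1² + 6x_C1 − 160 = 0  ⇒  x_C1 = -16 or 10
2. [C1‖L2]  x_C1² + (212/5)x_C1 − 524 = 0  ⇒  x_C1 = -262/5 or 10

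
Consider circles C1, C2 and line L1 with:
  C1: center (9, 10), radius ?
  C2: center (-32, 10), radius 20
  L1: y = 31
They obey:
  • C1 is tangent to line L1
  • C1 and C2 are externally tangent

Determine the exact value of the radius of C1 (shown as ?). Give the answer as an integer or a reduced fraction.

1. [C1‖L1]  r_C1² − 441 = 0  ⇒  r_C1 = 21 (r>0 drops 1)
2. [ext C1·C2]  r_C1² + 40r_C1 − 1281 = 0  ⇒  r_C1 = 21 (r>0 drops 1)

21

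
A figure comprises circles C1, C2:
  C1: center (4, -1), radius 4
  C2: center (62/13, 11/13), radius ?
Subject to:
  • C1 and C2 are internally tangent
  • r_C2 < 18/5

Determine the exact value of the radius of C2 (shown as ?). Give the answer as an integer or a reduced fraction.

1. [int C1,C2]  r_C2² − 8r_C2 + 12 = 0  ⇒  r_C2 = 2 or 6
2. given r_C2 < 18/5: keep 2

2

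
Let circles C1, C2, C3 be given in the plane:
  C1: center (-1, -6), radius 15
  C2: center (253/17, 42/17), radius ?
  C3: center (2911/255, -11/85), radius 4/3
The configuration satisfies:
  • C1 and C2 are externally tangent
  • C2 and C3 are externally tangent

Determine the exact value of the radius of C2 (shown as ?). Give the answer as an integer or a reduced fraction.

1. [ext C1·C2]  r_C2² + 30r_C2 − 99 = 0  ⇒  r_C2 = 3 (r>0 drops 1)
2. [ext C2·C3]  r_C2² + (8/3)r_C2 − 17 = 0  ⇒  r_C2 = 3 (r>0 drops 1)

3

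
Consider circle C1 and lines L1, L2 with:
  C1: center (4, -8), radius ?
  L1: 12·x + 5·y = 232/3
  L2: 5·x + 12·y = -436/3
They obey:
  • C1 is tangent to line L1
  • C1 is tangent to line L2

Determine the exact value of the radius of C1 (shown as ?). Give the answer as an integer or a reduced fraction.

1. [C1‖L1]  r_C1² − 256/9 = 0  ⇒  r_C1 = 16/3 (r>0 drops 1)
2. [C1‖L2]  r_C1² − 256/9 = 0  ⇒  r_C1 = 16/3 (r>0 drops 1)

16/3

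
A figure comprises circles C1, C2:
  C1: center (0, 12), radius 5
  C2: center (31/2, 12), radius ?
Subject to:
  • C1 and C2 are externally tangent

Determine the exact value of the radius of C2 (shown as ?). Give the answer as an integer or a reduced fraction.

21/2

1. [ext C1·C2]  r_C2² + 10r_C2 − 861/4 = 0  ⇒  r_C2 = 21/2 (r>0 drops 1)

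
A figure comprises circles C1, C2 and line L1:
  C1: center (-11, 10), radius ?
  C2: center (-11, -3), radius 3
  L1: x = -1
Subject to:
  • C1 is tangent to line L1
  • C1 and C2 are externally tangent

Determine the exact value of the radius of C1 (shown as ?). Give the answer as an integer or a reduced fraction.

1. [C1‖L1]  r_C1² − 100 = 0  ⇒  r_C1 = 10 (r>0 drops 1)
2. [ext C1·C2]  r_C1² + 6r_C1 − 160 = 0  ⇒  r_C1 = 10 (r>0 drops 1)

10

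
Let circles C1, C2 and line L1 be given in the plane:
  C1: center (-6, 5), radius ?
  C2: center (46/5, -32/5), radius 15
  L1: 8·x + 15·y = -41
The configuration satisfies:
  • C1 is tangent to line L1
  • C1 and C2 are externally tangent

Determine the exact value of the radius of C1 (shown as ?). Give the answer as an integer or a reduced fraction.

4

1. [C1‖L1]  r_C1² − 16 = 0  ⇒  r_C1 = 4 (r>0 drops 1)
2. [ext C1·C2]  r_C1² + 30r_C1 − 136 = 0  ⇒  r_C1 = 4 (r>0 drops 1)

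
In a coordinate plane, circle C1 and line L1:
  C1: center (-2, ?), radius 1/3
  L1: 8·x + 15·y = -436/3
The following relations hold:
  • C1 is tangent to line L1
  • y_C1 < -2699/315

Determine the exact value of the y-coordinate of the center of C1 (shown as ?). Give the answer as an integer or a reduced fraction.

-9

1. [C1‖L1]  y_C1² + (776/45)y_C1 + 371/5 = 0  ⇒  y_C1 = -9 or -371/45
2. given y_C1 < -2699/315: keep -9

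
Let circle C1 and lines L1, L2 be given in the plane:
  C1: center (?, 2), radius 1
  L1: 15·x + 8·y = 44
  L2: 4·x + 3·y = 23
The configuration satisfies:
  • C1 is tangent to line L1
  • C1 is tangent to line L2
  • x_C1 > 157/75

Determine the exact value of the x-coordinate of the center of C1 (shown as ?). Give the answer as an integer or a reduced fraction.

1. [C1‖L1]  x_C1² − (56/15)x_C1 + 11/5 = 0  ⇒  x_C1 = 11/15 or 3
2. [C1‖L2]  x_C1² − (17/2)x_C1 + 33/2 = 0  ⇒  x_C1 = 3 or 11/2

3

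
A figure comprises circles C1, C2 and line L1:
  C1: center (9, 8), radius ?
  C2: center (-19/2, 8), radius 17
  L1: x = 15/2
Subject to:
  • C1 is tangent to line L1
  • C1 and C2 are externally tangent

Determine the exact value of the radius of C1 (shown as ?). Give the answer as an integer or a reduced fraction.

3/2

1. [C1‖L1]  r_C1² − 9/4 = 0  ⇒  r_C1 = 3/2 (r>0 drops 1)
2. [ext C1·C2]  r_C1² + 34r_C1 − 213/4 = 0  ⇒  r_C1 = 3/2 (r>0 drops 1)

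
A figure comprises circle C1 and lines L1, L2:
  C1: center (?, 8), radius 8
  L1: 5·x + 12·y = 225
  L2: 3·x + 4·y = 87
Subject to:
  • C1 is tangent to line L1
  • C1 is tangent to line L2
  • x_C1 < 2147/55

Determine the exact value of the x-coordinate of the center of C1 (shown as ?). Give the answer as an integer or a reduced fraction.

5

1. [C1‖L1]  x_C1² − (258/5)x_C1 + 233 = 0  ⇒  x_C1 = 5 or 233/5
2. [C1‖L2]  x_C1² − (110/3)x_C1 + 475/3 = 0  ⇒  x_C1 = 5 or 95/3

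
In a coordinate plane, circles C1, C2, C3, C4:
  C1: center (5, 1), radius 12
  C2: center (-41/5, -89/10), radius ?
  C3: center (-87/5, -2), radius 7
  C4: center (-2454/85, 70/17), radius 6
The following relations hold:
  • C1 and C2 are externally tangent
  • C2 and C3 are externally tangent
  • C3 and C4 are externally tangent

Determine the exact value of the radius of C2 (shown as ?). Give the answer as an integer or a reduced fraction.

1. [ext C1·C2]  r_C2² + 24r_C2 − 513/4 = 0  ⇒  r_C2 = 9/2 (r>0 drops 1)
2. [ext C2·C3]  r_C2² + 14r_C2 − 333/4 = 0  ⇒  r_C2 = 9/2 (r>0 drops 1)

9/2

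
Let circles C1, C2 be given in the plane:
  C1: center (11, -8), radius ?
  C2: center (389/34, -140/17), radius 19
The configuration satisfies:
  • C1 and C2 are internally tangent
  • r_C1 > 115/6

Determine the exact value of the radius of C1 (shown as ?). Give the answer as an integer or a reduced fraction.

39/2

1. [int C1,C2]  r_C1² − 38r_C1 + 1443/4 = 0  ⇒  r_C1 = 37/2 or 39/2
2. given r_C1 > 115/6: keep 39/2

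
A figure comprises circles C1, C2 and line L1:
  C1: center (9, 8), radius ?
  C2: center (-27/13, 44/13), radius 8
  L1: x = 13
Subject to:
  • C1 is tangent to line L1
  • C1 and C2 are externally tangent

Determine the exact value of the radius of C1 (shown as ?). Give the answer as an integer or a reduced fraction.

1. [C1‖L1]  r_C1² − 16 = 0  ⇒  r_C1 = 4 (r>0 drops 1)
2. [ext C1·C2]  r_C1² + 16r_C1 − 80 = 0  ⇒  r_C1 = 4 (r>0 drops 1)

4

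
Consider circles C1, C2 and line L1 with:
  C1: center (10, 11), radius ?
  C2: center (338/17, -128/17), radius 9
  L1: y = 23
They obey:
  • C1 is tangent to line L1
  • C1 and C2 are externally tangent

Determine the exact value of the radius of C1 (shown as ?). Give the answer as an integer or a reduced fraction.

12

1. [C1‖L1]  r_C1² − 144 = 0  ⇒  r_C1 = 12 (r>0 drops 1)
2. [ext C1·C2]  r_C1² + 18r_C1 − 360 = 0  ⇒  r_C1 = 12 (r>0 drops 1)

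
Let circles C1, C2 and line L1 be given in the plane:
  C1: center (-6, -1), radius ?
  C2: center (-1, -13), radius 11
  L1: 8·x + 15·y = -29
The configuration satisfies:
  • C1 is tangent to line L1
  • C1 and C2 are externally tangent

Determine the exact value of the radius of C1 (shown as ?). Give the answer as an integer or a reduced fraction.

1. [C1‖L1]  r_C1² − 4 = 0  ⇒  r_C1 = 2 (r>0 drops 1)
2. [ext C1·C2]  r_C1² + 22r_C1 − 48 = 0  ⇒  r_C1 = 2 (r>0 drops 1)

2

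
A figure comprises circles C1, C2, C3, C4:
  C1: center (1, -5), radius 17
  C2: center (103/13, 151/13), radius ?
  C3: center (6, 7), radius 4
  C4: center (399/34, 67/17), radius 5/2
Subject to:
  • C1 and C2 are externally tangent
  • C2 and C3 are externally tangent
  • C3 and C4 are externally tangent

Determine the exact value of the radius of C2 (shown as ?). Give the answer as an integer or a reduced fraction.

1

1. [ext C1·C2]  r_C2² + 34r_C2 − 35 = 0  ⇒  r_C2 = 1 (r>0 drops 1)
2. [ext C2·C3]  r_C2² + 8r_C2 − 9 = 0  ⇒  r_C2 = 1 (r>0 drops 1)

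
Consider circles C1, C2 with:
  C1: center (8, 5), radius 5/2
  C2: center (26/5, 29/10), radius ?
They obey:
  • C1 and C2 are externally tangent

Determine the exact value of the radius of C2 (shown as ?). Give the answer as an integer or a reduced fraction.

1

1. [ext C1·C2]  r_C2² + 5r_C2 − 6 = 0  ⇒  r_C2 = 1 (r>0 drops 1)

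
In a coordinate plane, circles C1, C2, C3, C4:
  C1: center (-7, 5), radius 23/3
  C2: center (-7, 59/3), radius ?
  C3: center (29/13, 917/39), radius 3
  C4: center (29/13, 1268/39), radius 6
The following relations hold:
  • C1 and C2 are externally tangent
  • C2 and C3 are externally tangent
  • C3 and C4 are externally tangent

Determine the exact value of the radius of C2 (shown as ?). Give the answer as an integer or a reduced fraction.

1. [ext C1·C2]  r_C2² + (46/3)r_C2 − 469/3 = 0  ⇒  r_C2 = 7 (r>0 drops 1)
2. [ext C2·C3]  r_C2² + 6r_C2 − 91 = 0  ⇒  r_C2 = 7 (r>0 drops 1)

7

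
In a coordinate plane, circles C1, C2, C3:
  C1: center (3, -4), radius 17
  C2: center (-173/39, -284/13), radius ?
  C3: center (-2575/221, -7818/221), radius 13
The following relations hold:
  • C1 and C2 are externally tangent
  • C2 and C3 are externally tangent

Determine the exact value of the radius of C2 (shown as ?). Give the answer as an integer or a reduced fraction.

7/3

1. [ext C1·C2]  r_C2² + 34r_C2 − 763/9 = 0  ⇒  r_C2 = 7/3 (r>0 drops 1)
2. [ext C2·C3]  r_C2² + 26r_C2 − 595/9 = 0  ⇒  r_C2 = 7/3 (r>0 drops 1)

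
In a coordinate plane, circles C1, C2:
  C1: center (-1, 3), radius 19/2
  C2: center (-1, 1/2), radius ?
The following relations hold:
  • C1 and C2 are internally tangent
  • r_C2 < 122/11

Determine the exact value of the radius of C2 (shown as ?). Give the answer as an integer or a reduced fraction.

7

1. [int C1,C2]  r_C2² − 19r_C2 + 84 = 0  ⇒  r_C2 = 7 or 12
2. given r_C2 < 122/11: keep 7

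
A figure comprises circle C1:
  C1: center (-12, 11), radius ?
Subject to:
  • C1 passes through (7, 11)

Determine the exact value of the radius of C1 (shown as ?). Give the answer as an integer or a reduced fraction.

1. [C1∋P]  r_C1² − 361 = 0  ⇒  r_C1 = 19 (r>0 drops 1)

19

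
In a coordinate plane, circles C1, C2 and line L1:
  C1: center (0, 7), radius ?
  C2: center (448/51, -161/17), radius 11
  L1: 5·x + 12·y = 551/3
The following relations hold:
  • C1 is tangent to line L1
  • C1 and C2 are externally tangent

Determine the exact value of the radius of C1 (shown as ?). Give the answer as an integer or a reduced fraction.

23/3

1. [C1‖L1]  r_C1² − 529/9 = 0  ⇒  r_C1 = 23/3 (r>0 drops 1)
2. [ext C1·C2]  r_C1² + 22r_C1 − 2047/9 = 0  ⇒  r_C1 = 23/3 (r>0 drops 1)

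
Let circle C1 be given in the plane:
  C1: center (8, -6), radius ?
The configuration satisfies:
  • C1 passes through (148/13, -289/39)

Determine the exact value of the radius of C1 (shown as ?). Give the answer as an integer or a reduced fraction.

1. [C1∋P]  r_C1² − 121/9 = 0  ⇒  r_C1 = 11/3 (r>0 drops 1)

11/3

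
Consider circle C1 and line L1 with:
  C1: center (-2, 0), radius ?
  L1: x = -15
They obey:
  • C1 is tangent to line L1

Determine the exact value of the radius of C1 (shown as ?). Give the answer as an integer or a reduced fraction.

1. [C1‖L1]  r_C1² − 169 = 0  ⇒  r_C1 = 13 (r>0 drops 1)

13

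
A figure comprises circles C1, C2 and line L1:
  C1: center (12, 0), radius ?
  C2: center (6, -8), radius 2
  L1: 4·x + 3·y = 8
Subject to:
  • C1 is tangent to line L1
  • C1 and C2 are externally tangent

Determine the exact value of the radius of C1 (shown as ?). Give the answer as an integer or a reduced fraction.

1. [C1‖L1]  r_C1² − 64 = 0  ⇒  r_C1 = 8 (r>0 drops 1)
2. [ext C1·C2]  r_C1² + 4r_C1 − 96 = 0  ⇒  r_C1 = 8 (r>0 drops 1)

8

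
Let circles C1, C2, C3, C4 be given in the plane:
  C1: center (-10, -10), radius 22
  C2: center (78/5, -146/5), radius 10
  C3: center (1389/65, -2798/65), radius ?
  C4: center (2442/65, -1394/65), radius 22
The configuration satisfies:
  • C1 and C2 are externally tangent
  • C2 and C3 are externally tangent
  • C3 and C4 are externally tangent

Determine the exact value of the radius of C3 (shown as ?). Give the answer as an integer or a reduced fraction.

1. [ext C2·C3]  r_C3² + 20r_C3 − 125 = 0  ⇒  r_C3 = 5 (r>0 drops 1)
2. [ext C3·C4]  r_C3² + 44r_C3 − 245 = 0  ⇒  r_C3 = 5 (r>0 drops 1)

5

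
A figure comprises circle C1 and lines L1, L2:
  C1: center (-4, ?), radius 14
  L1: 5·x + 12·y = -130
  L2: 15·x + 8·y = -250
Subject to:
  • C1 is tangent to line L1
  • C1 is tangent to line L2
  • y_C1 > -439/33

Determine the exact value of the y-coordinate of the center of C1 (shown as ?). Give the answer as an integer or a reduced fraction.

6

1. [C1‖L1]  y_C1² + (55/3)y_C1 − 146 = 0  ⇒  y_C1 = -73/3 or 6
2. [C1‖L2]  y_C1² + (95/2)y_C1 − 321 = 0  ⇒  y_C1 = -107/2 or 6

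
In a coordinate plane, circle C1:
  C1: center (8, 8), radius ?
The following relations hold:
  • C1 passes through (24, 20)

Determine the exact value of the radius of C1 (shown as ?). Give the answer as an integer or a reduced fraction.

1. [C1∋P]  r_C1² − 400 = 0  ⇒  r_C1 = 20 (r>0 drops 1)

20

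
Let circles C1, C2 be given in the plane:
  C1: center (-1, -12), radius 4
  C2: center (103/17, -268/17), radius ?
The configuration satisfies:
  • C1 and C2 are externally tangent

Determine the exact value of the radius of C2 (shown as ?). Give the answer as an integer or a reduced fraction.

4

1. [ext C1·C2]  r_C2² + 8r_C2 − 48 = 0  ⇒  r_C2 = 4 (r>0 drops 1)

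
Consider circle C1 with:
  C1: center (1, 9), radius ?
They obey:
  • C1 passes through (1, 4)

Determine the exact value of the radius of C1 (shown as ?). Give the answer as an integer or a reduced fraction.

1. [C1∋P]  r_C1² − 25 = 0  ⇒  r_C1 = 5 (r>0 drops 1)

5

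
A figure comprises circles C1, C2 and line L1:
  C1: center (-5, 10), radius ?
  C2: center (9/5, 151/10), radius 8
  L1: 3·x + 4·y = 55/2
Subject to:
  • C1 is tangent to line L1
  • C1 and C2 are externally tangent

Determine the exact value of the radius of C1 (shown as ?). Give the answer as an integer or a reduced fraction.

1. [C1‖L1]  r_C1² − 1/4 = 0  ⇒  r_C1 = 1/2 (r>0 drops 1)
2. [ext C1·C2]  r_C1² + 16r_C1 − 33/4 = 0  ⇒  r_C1 = 1/2 (r>0 drops 1)

1/2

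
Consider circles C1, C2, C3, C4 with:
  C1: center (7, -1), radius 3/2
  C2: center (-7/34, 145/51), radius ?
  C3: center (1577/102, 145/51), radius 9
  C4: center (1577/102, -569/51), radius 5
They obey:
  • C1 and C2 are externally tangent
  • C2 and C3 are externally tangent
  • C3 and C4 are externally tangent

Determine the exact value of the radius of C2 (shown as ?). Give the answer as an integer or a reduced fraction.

1. [ext C1·C2]  r_C2² + 3r_C2 − 580/9 = 0  ⇒  r_C2 = 20/3 (r>0 drops 1)
2. [ext C2·C3]  r_C2² + 18r_C2 − 1480/9 = 0  ⇒  r_C2 = 20/3 (r>0 drops 1)

20/3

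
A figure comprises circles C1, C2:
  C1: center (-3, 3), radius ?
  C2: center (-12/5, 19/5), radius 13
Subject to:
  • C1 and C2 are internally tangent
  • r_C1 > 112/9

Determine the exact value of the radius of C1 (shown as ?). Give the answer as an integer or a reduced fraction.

14

1. [int C1,C2]  r_C1² − 26r_C1 + 168 = 0  ⇒  r_C1 = 12 or 14
2. given r_C1 > 112/9: keep 14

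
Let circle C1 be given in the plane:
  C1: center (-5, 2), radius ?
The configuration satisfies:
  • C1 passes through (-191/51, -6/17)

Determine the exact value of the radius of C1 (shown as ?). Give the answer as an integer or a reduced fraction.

8/3

1. [C1∋P]  r_C1² − 64/9 = 0  ⇒  r_C1 = 8/3 (r>0 drops 1)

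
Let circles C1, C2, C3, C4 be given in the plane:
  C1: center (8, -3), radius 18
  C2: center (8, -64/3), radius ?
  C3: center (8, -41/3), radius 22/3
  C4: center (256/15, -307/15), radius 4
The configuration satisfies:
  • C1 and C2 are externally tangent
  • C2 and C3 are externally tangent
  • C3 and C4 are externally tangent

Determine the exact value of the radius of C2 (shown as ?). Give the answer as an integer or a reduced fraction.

1/3

1. [ext C1·C2]  r_C2² + 36r_C2 − 109/9 = 0  ⇒  r_C2 = 1/3 (r>0 drops 1)
2. [ext C2·C3]  r_C2² + (44/3)r_C2 − 5 = 0  ⇒  r_C2 = 1/3 (r>0 drops 1)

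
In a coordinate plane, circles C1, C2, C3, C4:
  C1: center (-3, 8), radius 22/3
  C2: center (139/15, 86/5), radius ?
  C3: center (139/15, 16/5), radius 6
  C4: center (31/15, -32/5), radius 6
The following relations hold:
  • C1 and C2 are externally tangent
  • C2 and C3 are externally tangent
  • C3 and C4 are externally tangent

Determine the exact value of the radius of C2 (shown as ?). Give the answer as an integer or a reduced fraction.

1. [ext C1·C2]  r_C2² + (44/3)r_C2 − 544/3 = 0  ⇒  r_C2 = 8 (r>0 drops 1)
2. [ext C2·C3]  r_C2² + 12r_C2 − 160 = 0  ⇒  r_C2 = 8 (r>0 drops 1)

8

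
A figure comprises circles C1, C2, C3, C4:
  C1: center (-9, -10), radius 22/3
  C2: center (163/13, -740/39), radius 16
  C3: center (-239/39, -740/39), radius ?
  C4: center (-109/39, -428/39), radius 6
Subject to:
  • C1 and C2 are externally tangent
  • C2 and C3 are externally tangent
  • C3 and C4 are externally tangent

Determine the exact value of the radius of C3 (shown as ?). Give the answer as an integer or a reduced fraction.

8/3

1. [ext C2·C3]  r_C3² + 32r_C3 − 832/9 = 0  ⇒  r_C3 = 8/3 (r>0 drops 1)
2. [ext C3·C4]  r_C3² + 12r_C3 − 352/9 = 0  ⇒  r_C3 = 8/3 (r>0 drops 1)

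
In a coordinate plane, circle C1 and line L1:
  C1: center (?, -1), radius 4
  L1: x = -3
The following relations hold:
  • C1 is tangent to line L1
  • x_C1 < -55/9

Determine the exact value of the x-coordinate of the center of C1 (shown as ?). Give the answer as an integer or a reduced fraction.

-7

1. [C1‖L1]  x_C1² + 6x_C1 − 7 = 0  ⇒  x_C1 = -7 or 1
2. given x_C1 < -55/9: keep -7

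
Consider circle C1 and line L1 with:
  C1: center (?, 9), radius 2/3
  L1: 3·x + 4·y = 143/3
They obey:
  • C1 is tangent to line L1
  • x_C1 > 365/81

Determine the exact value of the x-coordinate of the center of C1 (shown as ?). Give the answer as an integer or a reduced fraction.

5

1. [C1‖L1]  x_C1² − (70/9)x_C1 + 125/9 = 0  ⇒  x_C1 = 25/9 or 5
2. given x_C1 > 365/81: keep 5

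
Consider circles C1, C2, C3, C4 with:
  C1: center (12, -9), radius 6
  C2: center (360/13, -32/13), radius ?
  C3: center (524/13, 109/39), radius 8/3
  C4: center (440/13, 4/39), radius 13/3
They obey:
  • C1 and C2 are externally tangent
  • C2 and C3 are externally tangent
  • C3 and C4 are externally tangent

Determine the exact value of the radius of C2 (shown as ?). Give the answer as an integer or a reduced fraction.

1. [ext C1·C2]  r_C2² + 12r_C2 − 253 = 0  ⇒  r_C2 = 11 (r>0 drops 1)
2. [ext C2·C3]  r_C2² + (16/3)r_C2 − 539/3 = 0  ⇒  r_C2 = 11 (r>0 drops 1)

11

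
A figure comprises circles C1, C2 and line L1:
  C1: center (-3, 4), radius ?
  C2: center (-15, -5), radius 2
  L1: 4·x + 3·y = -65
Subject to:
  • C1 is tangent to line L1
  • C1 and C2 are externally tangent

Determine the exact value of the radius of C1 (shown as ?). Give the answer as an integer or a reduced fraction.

13

1. [C1‖L1]  r_C1² − 169 = 0  ⇒  r_C1 = 13 (r>0 drops 1)
2. [ext C1·C2]  r_C1² + 4r_C1 − 221 = 0  ⇒  r_C1 = 13 (r>0 drops 1)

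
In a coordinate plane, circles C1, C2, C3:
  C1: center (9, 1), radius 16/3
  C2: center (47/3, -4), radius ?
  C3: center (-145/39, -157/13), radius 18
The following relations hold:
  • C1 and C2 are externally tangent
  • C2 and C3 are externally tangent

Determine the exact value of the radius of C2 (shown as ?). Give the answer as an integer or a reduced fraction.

1. [ext C1·C2]  r_C2² + (32/3)r_C2 − 41 = 0  ⇒  r_C2 = 3 (r>0 drops 1)
2. [ext C2·C3]  r_C2² + 36r_C2 − 117 = 0  ⇒  r_C2 = 3 (r>0 drops 1)

3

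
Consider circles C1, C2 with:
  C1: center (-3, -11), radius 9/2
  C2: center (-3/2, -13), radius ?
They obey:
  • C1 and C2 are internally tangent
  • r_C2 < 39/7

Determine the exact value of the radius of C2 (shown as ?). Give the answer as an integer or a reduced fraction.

1. [int C1,C2]  r_C2² − 9r_C2 + 14 = 0  ⇒  r_C2 = 2 or 7
2. given r_C2 < 39/7: keep 2

2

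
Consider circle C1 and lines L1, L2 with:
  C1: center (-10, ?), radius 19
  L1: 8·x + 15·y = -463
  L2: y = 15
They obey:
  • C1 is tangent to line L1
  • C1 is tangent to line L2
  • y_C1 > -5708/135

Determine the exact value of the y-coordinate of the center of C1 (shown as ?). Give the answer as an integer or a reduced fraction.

1. [C1‖L1]  y_C1² + (766/15)y_C1 + 2824/15 = 0  ⇒  y_C1 = -706/15 or -4
2. [C1‖L2]  y_C1² − 30y_C1 − 136 = 0  ⇒  y_C1 = -4 or 34

-4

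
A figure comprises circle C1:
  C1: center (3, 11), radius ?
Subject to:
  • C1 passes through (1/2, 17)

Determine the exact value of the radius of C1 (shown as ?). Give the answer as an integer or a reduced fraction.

1. [C1∋P]  r_C1² − 169/4 = 0  ⇒  r_C1 = 13/2 (r>0 drops 1)

13/2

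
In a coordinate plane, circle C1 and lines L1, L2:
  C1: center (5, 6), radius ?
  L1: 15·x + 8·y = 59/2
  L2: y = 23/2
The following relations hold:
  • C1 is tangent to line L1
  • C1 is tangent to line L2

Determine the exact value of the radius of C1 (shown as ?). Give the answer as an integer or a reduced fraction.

1. [C1‖L1]  r_C1² − 121/4 = 0  ⇒  r_C1 = 11/2 (r>0 drops 1)
2. [C1‖L2]  r_C1² − 121/4 = 0  ⇒  r_C1 = 11/2 (r>0 drops 1)

11/2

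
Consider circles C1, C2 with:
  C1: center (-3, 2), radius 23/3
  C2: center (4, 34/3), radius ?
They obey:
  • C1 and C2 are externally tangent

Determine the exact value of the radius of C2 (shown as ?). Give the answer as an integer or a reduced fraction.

1. [ext C1·C2]  r_C2² + (46/3)r_C2 − 232/3 = 0  ⇒  r_C2 = 4 (r>0 drops 1)

4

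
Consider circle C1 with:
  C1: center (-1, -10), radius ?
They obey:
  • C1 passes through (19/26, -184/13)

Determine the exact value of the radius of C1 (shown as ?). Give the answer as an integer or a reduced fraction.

9/2

1. [C1∋P]  r_C1² − 81/4 = 0  ⇒  r_C1 = 9/2 (r>0 drops 1)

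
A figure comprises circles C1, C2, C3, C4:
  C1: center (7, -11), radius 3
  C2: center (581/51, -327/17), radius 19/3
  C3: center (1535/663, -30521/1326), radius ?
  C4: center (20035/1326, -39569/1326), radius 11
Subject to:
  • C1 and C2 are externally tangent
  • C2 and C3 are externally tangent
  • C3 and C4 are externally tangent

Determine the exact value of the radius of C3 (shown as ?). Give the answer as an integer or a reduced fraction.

7/2

1. [ext C2·C3]  r_C3² + (38/3)r_C3 − 679/12 = 0  ⇒  r_C3 = 7/2 (r>0 drops 1)
2. [ext C3·C4]  r_C3² + 22r_C3 − 357/4 = 0  ⇒  r_C3 = 7/2 (r>0 drops 1)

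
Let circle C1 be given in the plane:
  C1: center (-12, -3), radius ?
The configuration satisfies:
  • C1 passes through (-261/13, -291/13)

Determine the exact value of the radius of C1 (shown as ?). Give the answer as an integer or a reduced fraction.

1. [C1∋P]  r_C1² − 441 = 0  ⇒  r_C1 = 21 (r>0 drops 1)

21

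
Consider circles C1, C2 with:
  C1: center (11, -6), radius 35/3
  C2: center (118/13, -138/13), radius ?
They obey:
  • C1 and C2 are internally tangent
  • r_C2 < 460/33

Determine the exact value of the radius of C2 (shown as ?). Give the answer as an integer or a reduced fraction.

20/3

1. [int C1,C2]  r_C2² − (70/3)r_C2 + 1000/9 = 0  ⇒  r_C2 = 20/3 or 50/3
2. given r_C2 < 460/33: keep 20/3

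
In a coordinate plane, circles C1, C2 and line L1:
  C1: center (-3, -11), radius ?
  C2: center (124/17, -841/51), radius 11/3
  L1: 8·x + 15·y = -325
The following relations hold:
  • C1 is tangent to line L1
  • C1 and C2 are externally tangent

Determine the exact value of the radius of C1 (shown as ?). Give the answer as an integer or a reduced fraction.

1. [C1‖L1]  r_C1² − 64 = 0  ⇒  r_C1 = 8 (r>0 drops 1)
2. [ext C1·C2]  r_C1² + (22/3)r_C1 − 368/3 = 0  ⇒  r_C1 = 8 (r>0 drops 1)

8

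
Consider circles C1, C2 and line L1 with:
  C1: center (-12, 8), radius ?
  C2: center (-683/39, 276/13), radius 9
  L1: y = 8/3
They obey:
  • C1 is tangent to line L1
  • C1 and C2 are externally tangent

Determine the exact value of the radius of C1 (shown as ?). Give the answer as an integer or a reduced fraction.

1. [C1‖L1]  r_C1² − 256/9 = 0  ⇒  r_C1 = 16/3 (r>0 drops 1)
2. [ext C1·C2]  r_C1² + 18r_C1 − 1120/9 = 0  ⇒  r_C1 = 16/3 (r>0 drops 1)

16/3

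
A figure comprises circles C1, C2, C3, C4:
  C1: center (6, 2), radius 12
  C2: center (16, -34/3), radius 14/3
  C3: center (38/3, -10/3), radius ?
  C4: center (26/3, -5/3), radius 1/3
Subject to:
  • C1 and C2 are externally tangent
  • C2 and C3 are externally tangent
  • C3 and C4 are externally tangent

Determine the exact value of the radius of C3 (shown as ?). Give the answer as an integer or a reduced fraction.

4

1. [ext C2·C3]  r_C3² + (28/3)r_C3 − 160/3 = 0  ⇒  r_C3 = 4 (r>0 drops 1)
2. [ext C3·C4]  r_C3² + (2/3)r_C3 − 56/3 = 0  ⇒  r_C3 = 4 (r>0 drops 1)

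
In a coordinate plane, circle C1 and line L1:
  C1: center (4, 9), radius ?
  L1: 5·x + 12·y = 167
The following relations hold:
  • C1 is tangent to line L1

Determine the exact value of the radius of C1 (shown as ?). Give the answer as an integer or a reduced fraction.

3

1. [C1‖L1]  r_C1² − 9 = 0  ⇒  r_C1 = 3 (r>0 drops 1)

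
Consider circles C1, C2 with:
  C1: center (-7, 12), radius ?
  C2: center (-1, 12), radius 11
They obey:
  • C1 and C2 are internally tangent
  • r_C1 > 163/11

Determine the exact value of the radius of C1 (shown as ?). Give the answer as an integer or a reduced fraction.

1. [int C1,C2]  r_C1² − 22r_C1 + 85 = 0  ⇒  r_C1 = 5 or 17
2. given r_C1 > 163/11: keep 17

17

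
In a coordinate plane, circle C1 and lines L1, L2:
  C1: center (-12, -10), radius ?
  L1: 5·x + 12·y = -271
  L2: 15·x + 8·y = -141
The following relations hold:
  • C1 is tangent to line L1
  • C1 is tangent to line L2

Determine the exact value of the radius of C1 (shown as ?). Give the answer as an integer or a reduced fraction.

7

1. [C1‖L1]  r_C1² − 49 = 0  ⇒  r_C1 = 7 (r>0 drops 1)
2. [C1‖L2]  r_C1² − 49 = 0  ⇒  r_C1 = 7 (r>0 drops 1)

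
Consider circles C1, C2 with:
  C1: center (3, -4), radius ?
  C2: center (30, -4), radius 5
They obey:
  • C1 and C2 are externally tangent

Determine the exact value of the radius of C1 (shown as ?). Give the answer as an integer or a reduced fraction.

22

1. [ext C1·C2]  r_C1² + 10r_C1 − 704 = 0  ⇒  r_C1 = 22 (r>0 drops 1)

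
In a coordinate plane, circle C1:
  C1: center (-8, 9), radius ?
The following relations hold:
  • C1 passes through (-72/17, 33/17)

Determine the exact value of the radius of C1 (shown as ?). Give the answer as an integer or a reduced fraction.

8

1. [C1∋P]  r_C1² − 64 = 0  ⇒  r_C1 = 8 (r>0 drops 1)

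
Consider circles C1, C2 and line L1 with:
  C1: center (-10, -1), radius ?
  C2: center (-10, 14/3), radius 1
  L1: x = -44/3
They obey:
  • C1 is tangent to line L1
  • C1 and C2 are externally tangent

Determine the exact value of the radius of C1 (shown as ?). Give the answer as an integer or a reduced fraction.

14/3

1. [C1‖L1]  r_C1² − 196/9 = 0  ⇒  r_C1 = 14/3 (r>0 drops 1)
2. [ext C1·C2]  r_C1² + 2r_C1 − 280/9 = 0  ⇒  r_C1 = 14/3 (r>0 drops 1)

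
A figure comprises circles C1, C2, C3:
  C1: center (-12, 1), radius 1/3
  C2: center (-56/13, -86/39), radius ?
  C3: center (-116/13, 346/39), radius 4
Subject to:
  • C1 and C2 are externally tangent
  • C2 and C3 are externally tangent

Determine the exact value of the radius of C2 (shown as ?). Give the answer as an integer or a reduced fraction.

1. [ext C1·C2]  r_C2² + (2/3)r_C2 − 208/3 = 0  ⇒  r_C2 = 8 (r>0 drops 1)
2. [ext C2·C3]  r_C2² + 8r_C2 − 128 = 0  ⇒  r_C2 = 8 (r>0 drops 1)

8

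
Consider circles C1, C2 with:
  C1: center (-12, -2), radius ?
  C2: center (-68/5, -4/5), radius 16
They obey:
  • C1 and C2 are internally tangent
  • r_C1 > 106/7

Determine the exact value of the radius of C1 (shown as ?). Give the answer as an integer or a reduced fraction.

1. [int C1,C2]  r_C1² − 32r_C1 + 252 = 0  ⇒  r_C1 = 14 or 18
2. given r_C1 > 106/7: keep 18

18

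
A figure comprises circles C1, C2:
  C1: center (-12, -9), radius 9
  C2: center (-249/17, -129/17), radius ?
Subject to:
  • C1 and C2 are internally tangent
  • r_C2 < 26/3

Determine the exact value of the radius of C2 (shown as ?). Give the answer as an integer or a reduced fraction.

1. [int C1,C2]  r_C2² − 18r_C2 + 72 = 0  ⇒  r_C2 = 6 or 12
2. given r_C2 < 26/3: keep 6

6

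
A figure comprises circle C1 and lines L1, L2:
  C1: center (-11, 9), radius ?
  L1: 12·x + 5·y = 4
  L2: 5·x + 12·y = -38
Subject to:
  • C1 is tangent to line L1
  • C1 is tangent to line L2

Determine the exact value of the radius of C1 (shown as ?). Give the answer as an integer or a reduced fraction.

7

1. [C1‖L1]  r_C1² − 49 = 0  ⇒  r_C1 = 7 (r>0 drops 1)
2. [C1‖L2]  r_C1² − 49 = 0  ⇒  r_C1 = 7 (r>0 drops 1)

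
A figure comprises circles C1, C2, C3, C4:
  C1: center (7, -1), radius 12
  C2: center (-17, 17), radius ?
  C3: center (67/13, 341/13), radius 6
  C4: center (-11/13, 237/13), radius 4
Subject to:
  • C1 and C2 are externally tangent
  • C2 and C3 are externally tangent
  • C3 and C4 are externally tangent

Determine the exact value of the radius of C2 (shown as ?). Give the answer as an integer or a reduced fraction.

18

1. [ext C1·C2]  r_C2² + 24r_C2 − 756 = 0  ⇒  r_C2 = 18 (r>0 drops 1)
2. [ext C2·C3]  r_C2² + 12r_C2 − 540 = 0  ⇒  r_C2 = 18 (r>0 drops 1)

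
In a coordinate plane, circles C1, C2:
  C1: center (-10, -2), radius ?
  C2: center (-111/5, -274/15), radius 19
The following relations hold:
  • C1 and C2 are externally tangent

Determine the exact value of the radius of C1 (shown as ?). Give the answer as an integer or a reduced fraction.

1. [ext C1·C2]  r_C1² + 38r_C1 − 472/9 = 0  ⇒  r_C1 = 4/3 (r>0 drops 1)

4/3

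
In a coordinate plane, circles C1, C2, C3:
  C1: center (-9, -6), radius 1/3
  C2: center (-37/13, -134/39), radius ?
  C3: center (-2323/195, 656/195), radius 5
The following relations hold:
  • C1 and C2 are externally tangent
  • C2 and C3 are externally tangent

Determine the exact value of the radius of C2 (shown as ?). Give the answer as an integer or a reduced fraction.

1. [ext C1·C2]  r_C2² + (2/3)r_C2 − 133/3 = 0  ⇒  r_C2 = 19/3 (r>0 drops 1)
2. [ext C2·C3]  r_C2² + 10r_C2 − 931/9 = 0  ⇒  r_C2 = 19/3 (r>0 drops 1)

19/3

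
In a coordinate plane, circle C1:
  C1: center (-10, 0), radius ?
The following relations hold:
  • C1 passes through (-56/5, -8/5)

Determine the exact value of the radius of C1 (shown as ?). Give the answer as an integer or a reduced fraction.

1. [C1∋P]  r_C1² − 4 = 0  ⇒  r_C1 = 2 (r>0 drops 1)

2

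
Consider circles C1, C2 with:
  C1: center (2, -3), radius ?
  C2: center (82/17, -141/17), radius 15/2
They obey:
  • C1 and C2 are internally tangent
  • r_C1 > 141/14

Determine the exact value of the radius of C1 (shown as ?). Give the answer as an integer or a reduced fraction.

1. [int C1,C2]  r_C1² − 15r_C1 + 81/4 = 0  ⇒  r_C1 = 3/2 or 27/2
2. given r_C1 > 141/14: keep 27/2

27/2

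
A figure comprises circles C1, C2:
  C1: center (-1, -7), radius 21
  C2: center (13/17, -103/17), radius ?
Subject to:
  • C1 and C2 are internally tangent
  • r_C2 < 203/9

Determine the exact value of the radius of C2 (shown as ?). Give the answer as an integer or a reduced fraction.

1. [int C1,C2]  r_C2² − 42r_C2 + 437 = 0  ⇒  r_C2 = 19 or 23
2. given r_C2 < 203/9: keep 19

19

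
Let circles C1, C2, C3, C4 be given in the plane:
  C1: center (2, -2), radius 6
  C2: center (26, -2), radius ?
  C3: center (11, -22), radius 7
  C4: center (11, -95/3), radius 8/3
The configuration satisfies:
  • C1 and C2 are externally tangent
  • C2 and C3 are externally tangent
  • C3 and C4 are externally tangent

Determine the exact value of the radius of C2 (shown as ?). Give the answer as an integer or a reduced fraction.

18

1. [ext C1·C2]  r_C2² + 12r_C2 − 540 = 0  ⇒  r_C2 = 18 (r>0 drops 1)
2. [ext C2·C3]  r_C2² + 14r_C2 − 576 = 0  ⇒  r_C2 = 18 (r>0 drops 1)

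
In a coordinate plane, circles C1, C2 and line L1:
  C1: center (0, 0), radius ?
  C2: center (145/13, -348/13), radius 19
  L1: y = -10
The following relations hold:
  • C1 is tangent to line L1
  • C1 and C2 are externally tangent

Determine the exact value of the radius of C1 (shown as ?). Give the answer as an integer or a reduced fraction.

10

1. [C1‖L1]  r_C1² − 100 = 0  ⇒  r_C1 = 10 (r>0 drops 1)
2. [ext C1·C2]  r_C1² + 38r_C1 − 480 = 0  ⇒  r_C1 = 10 (r>0 drops 1)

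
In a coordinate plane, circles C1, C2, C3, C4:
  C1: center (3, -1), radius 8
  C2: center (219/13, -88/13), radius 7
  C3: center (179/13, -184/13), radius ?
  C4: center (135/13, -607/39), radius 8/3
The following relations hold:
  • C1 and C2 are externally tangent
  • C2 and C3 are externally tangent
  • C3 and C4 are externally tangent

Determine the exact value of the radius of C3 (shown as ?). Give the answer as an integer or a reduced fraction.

1. [ext C2·C3]  r_C3² + 14r_C3 − 15 = 0  ⇒  r_C3 = 1 (r>0 drops 1)
2. [ext C3·C4]  r_C3² + (16/3)r_C3 − 19/3 = 0  ⇒  r_C3 = 1 (r>0 drops 1)

1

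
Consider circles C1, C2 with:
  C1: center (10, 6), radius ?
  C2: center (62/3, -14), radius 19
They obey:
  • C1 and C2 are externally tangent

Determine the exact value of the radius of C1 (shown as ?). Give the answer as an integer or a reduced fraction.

1. [ext C1·C2]  r_C1² + 38r_C1 − 1375/9 = 0  ⇒  r_C1 = 11/3 (r>0 drops 1)

11/3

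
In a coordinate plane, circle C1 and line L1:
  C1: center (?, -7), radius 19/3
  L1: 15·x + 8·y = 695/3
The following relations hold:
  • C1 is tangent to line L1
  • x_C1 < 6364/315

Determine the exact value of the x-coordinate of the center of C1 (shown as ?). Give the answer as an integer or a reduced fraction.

12

1. [C1‖L1]  x_C1² − (1726/45)x_C1 + 4744/15 = 0  ⇒  x_C1 = 12 or 1186/45
2. given x_C1 < 6364/315: keep 12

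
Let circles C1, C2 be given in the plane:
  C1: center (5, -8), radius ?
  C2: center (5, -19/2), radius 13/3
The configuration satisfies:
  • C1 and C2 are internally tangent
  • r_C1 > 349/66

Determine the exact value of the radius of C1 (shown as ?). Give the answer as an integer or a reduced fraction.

1. [int C1,C2]  r_C1² − (26/3)r_C1 + 595/36 = 0  ⇒  r_C1 = 17/6 or 35/6
2. given r_C1 > 349/66: keep 35/6

35/6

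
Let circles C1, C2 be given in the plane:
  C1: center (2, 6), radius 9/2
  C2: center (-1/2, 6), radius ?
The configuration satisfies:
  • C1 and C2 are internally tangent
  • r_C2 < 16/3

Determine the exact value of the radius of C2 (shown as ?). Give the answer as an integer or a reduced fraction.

1. [int C1,C2]  r_C2² − 9r_C2 + 14 = 0  ⇒  r_C2 = 2 or 7
2. given r_C2 < 16/3: keep 2

2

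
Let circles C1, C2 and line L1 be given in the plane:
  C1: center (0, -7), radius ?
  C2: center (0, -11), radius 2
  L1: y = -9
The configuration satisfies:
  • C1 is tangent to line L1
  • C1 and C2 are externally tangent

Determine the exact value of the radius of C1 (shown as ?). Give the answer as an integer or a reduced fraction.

2

1. [C1‖L1]  r_C1² − 4 = 0  ⇒  r_C1 = 2 (r>0 drops 1)
2. [ext C1·C2]  r_C1² + 4r_C1 − 12 = 0  ⇒  r_C1 = 2 (r>0 drops 1)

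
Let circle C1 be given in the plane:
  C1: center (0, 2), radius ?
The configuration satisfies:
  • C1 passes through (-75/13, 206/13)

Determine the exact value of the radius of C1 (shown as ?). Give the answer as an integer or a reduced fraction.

15

1. [C1∋P]  r_C1² − 225 = 0  ⇒  r_C1 = 15 (r>0 drops 1)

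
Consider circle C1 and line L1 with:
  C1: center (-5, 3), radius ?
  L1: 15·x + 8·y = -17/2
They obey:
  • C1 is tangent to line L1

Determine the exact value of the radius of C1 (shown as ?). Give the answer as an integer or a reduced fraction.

5/2

1. [C1‖L1]  r_C1² − 25/4 = 0  ⇒  r_C1 = 5/2 (r>0 drops 1)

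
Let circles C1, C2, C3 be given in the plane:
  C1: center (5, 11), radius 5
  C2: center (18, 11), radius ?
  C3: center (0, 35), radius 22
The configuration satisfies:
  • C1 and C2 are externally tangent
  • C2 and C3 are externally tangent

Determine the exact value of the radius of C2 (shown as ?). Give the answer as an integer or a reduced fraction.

1. [ext C1·C2]  r_C2² + 10r_C2 − 144 = 0  ⇒  r_C2 = 8 (r>0 drops 1)
2. [ext C2·C3]  r_C2² + 44r_C2 − 416 = 0  ⇒  r_C2 = 8 (r>0 drops 1)

8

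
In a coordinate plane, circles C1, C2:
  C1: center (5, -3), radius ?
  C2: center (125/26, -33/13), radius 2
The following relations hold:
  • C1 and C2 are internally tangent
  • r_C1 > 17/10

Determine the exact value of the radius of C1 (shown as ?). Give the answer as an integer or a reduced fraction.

5/2

1. [int C1,C2]  r_C1² − 4r_C1 + 15/4 = 0  ⇒  r_C1 = 3/2 or 5/2
2. given r_C1 > 17/10: keep 5/2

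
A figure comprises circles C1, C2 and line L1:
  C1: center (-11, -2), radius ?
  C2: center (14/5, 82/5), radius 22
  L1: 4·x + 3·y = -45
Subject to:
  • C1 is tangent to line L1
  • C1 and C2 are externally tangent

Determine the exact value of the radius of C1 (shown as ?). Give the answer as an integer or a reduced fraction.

1. [C1‖L1]  r_C1² − 1 = 0  ⇒  r_C1 = 1 (r>0 drops 1)
2. [ext C1·C2]  r_C1² + 44r_C1 − 45 = 0  ⇒  r_C1 = 1 (r>0 drops 1)

1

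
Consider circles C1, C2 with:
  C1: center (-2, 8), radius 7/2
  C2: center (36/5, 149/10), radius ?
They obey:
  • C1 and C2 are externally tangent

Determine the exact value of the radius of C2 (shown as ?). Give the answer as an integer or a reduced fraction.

8

1. [ext C1·C2]  r_C2² + 7r_C2 − 120 = 0  ⇒  r_C2 = 8 (r>0 drops 1)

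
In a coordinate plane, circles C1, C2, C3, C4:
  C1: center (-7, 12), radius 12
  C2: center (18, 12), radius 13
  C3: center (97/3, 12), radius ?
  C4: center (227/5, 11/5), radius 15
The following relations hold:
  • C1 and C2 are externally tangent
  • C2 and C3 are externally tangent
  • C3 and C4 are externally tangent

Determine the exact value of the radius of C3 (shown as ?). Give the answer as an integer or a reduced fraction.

1. [ext C2·C3]  r_C3² + 26r_C3 − 328/9 = 0  ⇒  r_C3 = 4/3 (r>0 drops 1)
2. [ext C3·C4]  r_C3² + 30r_C3 − 376/9 = 0  ⇒  r_C3 = 4/3 (r>0 drops 1)

4/3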